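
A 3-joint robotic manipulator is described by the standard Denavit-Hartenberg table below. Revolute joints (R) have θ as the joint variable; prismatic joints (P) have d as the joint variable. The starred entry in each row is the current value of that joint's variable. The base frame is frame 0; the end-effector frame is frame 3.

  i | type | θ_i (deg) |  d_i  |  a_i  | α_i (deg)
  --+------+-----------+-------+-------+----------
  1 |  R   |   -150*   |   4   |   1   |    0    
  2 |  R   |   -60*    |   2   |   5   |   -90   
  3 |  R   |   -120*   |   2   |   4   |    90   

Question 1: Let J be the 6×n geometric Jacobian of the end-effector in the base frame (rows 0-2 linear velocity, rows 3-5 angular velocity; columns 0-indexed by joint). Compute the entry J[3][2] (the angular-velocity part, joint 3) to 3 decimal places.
axis z_2 = (-0.5000,-0.8660,0.0000); lever o_n−o_2 = (0.7321,-2.7321,3.4641)
cross product → J_v[:, 2] = (-3.0000,1.7321,2.0000)
J_ω[:, 2] = z_2
entry J[3][2] = -0.5000

-0.500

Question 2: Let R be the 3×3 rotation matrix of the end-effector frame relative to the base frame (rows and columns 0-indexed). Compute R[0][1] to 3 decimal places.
End-effector y-axis (col 1 of R) = (-0.5000,-0.8660,0.0000)
R[0][1] = -0.5000

-0.500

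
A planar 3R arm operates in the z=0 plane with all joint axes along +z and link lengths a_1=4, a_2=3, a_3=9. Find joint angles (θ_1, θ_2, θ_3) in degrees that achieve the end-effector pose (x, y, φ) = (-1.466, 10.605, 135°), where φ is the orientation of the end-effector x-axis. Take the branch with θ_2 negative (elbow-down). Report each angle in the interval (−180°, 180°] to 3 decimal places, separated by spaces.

59.994 -44.980 119.986

wrist centre = target − a_3·(cos φ, sin φ) = (4.8980, 4.2410)
cos θ_2 = (41.9764−4²−3²)/(2·4·3) = 0.7074; θ_2 = -44.9802° (elbow-down)
β = atan2(4.2410,4.8980) = 40.8886°; ψ = atan2(-2.1206,6.1221) = -19.1053°
θ_1 = β − ψ = 59.9939°
θ_3 = φ − θ_1 − θ_2 = 119.9863° (wrapped to (-180°,180°])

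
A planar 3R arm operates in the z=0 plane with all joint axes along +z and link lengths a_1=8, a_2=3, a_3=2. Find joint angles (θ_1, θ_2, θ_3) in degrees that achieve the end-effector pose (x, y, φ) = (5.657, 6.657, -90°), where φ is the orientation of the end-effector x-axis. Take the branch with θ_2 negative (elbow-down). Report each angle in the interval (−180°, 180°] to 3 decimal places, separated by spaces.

wrist centre = target − a_3·(cos φ, sin φ) = (5.6570, 8.6570)
cos θ_2 = (106.9453−8²−3²)/(2·8·3) = 0.7072; θ_2 = -44.9930° (elbow-down)
β = atan2(8.6570,5.6570) = 56.8370°; ψ = atan2(-2.1211,10.1216) = -11.8355°
θ_1 = β − ψ = 68.6725°
θ_3 = φ − θ_1 − θ_2 = -113.6796° (wrapped to (-180°,180°])

68.673 -44.993 -113.680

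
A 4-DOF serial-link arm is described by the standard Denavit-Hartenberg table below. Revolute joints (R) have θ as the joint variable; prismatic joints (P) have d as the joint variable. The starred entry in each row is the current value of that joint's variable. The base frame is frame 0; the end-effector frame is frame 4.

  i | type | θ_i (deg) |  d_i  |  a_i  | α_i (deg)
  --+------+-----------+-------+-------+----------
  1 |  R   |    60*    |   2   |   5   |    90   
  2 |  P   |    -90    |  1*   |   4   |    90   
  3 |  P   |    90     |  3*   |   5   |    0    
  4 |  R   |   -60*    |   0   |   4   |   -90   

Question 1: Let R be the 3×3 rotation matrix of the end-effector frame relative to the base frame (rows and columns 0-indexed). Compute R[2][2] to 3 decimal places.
End-effector z-axis (col 2 of R) = (0.7500,-0.4330,0.5000)
R[2][2] = 0.5000

0.500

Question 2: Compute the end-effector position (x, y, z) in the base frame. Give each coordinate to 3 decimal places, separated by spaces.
after link 1: o_1 = (2.5000, 4.3301, 2.0000)
after link 2: o_2 = (3.3660, 3.8301, -2.0000)
after link 3: o_3 = (6.1962, -1.2679, -2.0000)
after link 4: o_4 = (7.9282, -2.2679, -5.4641)

7.928 -2.268 -5.464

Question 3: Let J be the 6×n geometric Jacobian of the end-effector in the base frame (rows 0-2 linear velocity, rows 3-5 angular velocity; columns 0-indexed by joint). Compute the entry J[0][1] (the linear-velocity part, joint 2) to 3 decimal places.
0.866

prismatic axis z_1 = (0.8660,-0.5000,0.0000)
J_v[:, 1] = z_1; J_ω[:, 1] = (0,0,0)
entry J[0][1] = 0.8660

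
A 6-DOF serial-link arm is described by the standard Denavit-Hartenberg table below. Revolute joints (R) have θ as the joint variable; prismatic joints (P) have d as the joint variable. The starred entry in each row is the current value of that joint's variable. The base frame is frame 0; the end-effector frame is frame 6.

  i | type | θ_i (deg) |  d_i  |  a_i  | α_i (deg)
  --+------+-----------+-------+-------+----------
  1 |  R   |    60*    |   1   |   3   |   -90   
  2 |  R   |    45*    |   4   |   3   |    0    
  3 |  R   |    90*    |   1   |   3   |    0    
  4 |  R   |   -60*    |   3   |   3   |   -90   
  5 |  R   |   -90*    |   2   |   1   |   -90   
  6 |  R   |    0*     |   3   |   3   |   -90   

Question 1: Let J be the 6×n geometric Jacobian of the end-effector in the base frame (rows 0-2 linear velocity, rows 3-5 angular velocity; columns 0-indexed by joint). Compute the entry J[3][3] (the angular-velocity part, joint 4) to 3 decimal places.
axis z_3 = (-0.8660,0.5000,0.0000); lever o_n−o_3 = (-6.2516,3.1718,-6.3132)
cross product → J_v[:, 3] = (-3.1566,-5.4674,0.3789)
J_ω[:, 3] = z_3
entry J[3][3] = -0.8660

-0.866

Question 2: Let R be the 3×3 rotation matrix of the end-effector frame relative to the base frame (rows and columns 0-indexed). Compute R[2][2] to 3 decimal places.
End-effector z-axis (col 2 of R) = (0.4830,0.8365,0.2588)
R[2][2] = 0.2588

0.259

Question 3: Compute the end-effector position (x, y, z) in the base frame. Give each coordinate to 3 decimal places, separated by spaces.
after link 1: o_1 = (1.5000, 2.5981, 1.0000)
after link 2: o_2 = (-0.9034, 6.4352, -1.1213)
after link 3: o_3 = (-2.8301, 5.0981, -3.2426)
after link 4: o_4 = (-5.0400, 7.2705, -6.1404)
after link 5: o_5 = (-6.8719, 6.0975, -6.6581)
after link 6: o_6 = (-9.0818, 8.2699, -9.5558)

-9.082 8.270 -9.556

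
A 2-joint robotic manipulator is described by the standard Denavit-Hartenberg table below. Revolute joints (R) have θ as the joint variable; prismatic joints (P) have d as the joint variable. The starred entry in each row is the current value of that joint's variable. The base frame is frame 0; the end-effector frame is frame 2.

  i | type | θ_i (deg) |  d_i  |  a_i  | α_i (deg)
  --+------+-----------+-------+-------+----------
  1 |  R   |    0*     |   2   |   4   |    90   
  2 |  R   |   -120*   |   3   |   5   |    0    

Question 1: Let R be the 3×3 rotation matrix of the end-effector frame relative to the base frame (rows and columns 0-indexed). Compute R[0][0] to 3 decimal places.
End-effector x-axis (col 0 of R) = (-0.5000,-0.0000,-0.8660)
R[0][0] = -0.5000

-0.500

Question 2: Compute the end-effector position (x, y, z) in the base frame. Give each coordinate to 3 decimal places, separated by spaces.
1.500 -3.000 -2.330

after link 1: o_1 = (4.0000, 0.0000, 2.0000)
after link 2: o_2 = (1.5000, -3.0000, -2.3301)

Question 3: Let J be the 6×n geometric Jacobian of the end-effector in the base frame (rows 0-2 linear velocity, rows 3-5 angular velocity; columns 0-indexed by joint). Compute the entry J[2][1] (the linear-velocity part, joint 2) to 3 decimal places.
axis z_1 = (0.0000,-1.0000,0.0000); lever o_n−o_1 = (-2.5000,-3.0000,-4.3301)
cross product → J_v[:, 1] = (4.3301,-0.0000,-2.5000)
J_ω[:, 1] = z_1
entry J[2][1] = -2.5000

-2.500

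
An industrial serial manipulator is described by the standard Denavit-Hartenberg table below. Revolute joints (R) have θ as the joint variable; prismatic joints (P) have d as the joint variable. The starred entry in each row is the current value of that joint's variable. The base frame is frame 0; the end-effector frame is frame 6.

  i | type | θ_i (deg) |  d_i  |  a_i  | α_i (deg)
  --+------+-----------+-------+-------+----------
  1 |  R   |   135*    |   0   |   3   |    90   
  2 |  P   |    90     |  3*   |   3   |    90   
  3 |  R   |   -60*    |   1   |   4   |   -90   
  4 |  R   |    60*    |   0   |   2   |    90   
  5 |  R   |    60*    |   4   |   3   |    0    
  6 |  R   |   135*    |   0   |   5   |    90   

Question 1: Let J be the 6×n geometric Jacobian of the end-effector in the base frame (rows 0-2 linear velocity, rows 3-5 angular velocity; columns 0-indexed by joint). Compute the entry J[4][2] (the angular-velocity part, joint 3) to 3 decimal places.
0.707

axis z_2 = (-0.7071,0.7071,-0.0000); lever o_n−o_2 = (-6.6382,-0.7671,4.5289)
cross product → J_v[:, 2] = (3.2024,3.2024,5.2364)
J_ω[:, 2] = z_2
entry J[4][2] = 0.7071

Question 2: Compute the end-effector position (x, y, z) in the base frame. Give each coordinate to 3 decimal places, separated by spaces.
-6.638 3.476 7.529

after link 1: o_1 = (-2.1213, 2.1213, 0.0000)
after link 2: o_2 = (0.0000, 4.2426, 3.0000)
after link 3: o_3 = (-3.1566, 2.5003, 5.0000)
after link 4: o_4 = (-2.5442, 0.6631, 5.5000)
after link 5: o_5 = (-4.7019, -0.5032, 9.8571)
after link 6: o_6 = (-6.6382, 3.4755, 7.5289)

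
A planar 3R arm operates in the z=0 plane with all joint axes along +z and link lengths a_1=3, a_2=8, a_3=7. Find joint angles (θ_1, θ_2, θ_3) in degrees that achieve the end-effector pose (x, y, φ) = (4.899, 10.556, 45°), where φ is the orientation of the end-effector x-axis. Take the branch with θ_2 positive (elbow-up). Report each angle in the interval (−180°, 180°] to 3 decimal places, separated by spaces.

wrist centre = target − a_3·(cos φ, sin φ) = (-0.0507, 5.6063)
cos θ_2 = (31.4326−3²−8²)/(2·3·8) = -0.8660; θ_2 = 149.9956° (elbow-up)
β = atan2(5.6063,-0.0507) = 90.5186°; ψ = atan2(4.0005,-3.9279) = 134.4750°
θ_1 = β − ψ = -43.9564°
θ_3 = φ − θ_1 − θ_2 = -61.0391° (wrapped to (-180°,180°])

-43.956 149.996 -61.039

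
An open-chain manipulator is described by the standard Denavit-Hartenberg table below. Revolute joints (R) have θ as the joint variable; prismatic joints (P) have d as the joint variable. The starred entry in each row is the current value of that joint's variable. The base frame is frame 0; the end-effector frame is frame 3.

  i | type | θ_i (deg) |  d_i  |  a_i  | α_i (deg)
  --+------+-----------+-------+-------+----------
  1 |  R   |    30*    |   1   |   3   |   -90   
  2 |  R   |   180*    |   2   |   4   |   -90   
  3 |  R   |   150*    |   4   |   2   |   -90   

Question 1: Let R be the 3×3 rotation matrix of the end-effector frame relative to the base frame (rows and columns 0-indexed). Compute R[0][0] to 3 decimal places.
End-effector x-axis (col 0 of R) = (1.0000,0.0000,0.0000)
R[0][0] = 1.0000

1.000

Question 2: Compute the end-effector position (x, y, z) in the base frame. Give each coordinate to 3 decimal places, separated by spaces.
0.134 1.232 5.000

after link 1: o_1 = (2.5981, 1.5000, 1.0000)
after link 2: o_2 = (-1.8660, 1.2321, 1.0000)
after link 3: o_3 = (0.1340, 1.2321, 5.0000)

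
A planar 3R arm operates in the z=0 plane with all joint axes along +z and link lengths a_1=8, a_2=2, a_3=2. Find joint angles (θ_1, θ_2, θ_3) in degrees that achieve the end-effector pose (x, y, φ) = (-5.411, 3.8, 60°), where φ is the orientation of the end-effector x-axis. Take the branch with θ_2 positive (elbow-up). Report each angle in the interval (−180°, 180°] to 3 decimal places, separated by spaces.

150.001 134.988 135.011

wrist centre = target − a_3·(cos φ, sin φ) = (-6.4110, 2.0679)
cos θ_2 = (45.3773−8²−2²)/(2·8·2) = -0.7070; θ_2 = 134.9880° (elbow-up)
β = atan2(2.0679,-6.4110) = 162.1222°; ψ = atan2(1.4145,6.5861) = 12.1214°
θ_1 = β − ψ = 150.0008°
θ_3 = φ − θ_1 − θ_2 = 135.0112° (wrapped to (-180°,180°])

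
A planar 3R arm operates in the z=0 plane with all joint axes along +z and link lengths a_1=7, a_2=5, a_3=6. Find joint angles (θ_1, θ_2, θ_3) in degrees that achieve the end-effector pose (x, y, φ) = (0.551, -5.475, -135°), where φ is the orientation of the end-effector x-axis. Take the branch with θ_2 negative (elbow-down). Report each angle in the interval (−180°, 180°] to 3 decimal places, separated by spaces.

31.164 -135.006 -31.159

wrist centre = target − a_3·(cos φ, sin φ) = (4.7936, -1.2324)
cos θ_2 = (24.4977−7²−5²)/(2·7·5) = -0.7072; θ_2 = -135.0056° (elbow-down)
β = atan2(-1.2324,4.7936) = -14.4175°; ψ = atan2(-3.5352,3.4641) = -45.5817°
θ_1 = β − ψ = 31.1642°
θ_3 = φ − θ_1 − θ_2 = -31.1586° (wrapped to (-180°,180°])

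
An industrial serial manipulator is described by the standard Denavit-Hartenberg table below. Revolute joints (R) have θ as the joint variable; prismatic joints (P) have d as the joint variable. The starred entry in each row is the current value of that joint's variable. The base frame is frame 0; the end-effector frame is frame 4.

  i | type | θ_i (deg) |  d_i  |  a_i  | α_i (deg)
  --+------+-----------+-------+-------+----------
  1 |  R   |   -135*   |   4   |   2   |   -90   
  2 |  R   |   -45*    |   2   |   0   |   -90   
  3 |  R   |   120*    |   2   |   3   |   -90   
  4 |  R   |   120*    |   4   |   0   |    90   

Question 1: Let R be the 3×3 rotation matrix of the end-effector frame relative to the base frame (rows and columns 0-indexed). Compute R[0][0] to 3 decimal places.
End-effector x-axis (col 0 of R) = (0.6142,0.0018,0.7891)
R[0][0] = 0.6142

0.614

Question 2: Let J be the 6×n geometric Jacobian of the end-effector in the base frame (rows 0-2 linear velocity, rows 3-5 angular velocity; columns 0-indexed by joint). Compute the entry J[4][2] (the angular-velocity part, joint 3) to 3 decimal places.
axis z_2 = (-0.5000,-0.5000,-0.7071); lever o_n−o_2 = (1.0591,1.9050,-4.9244)
cross product → J_v[:, 2] = (3.8092,-3.2111,-0.4229)
J_ω[:, 2] = z_2
entry J[4][2] = -0.5000

-0.500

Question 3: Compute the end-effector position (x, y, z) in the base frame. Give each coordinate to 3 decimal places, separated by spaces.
1.059 -0.923 -0.924

after link 1: o_1 = (-1.4142, -1.4142, 4.0000)
after link 2: o_2 = (0.0000, -2.8284, 4.0000)
after link 3: o_3 = (-2.0871, -1.2413, 1.5251)
after link 4: o_4 = (1.0591, -0.9235, -0.9244)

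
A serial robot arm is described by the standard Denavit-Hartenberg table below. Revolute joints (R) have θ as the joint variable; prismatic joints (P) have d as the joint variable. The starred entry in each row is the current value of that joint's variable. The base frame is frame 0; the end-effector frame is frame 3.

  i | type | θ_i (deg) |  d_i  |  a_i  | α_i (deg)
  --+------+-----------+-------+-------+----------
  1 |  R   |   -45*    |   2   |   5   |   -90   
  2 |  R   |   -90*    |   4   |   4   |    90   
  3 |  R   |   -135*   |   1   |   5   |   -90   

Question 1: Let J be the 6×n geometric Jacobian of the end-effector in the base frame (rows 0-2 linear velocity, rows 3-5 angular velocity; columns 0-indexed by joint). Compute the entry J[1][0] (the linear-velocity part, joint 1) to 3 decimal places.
axis z_0 = ẑ; lever o_n−o_0 = (3.1569,-2.5000,2.4645)
cross product → J_v[:, 0] = (2.5000,3.1569,-0.0000)
J_ω[:, 0] = z_0
entry J[1][0] = 3.1569

3.157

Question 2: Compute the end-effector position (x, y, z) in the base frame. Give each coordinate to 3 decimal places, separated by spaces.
3.157 -2.500 2.464

after link 1: o_1 = (3.5355, -3.5355, 2.0000)
after link 2: o_2 = (6.3640, -0.7071, 6.0000)
after link 3: o_3 = (3.1569, -2.5000, 2.4645)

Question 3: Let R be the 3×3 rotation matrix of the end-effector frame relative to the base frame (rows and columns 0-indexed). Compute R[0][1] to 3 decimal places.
0.707

End-effector y-axis (col 1 of R) = (0.7071,-0.7071,-0.0000)
R[0][1] = 0.7071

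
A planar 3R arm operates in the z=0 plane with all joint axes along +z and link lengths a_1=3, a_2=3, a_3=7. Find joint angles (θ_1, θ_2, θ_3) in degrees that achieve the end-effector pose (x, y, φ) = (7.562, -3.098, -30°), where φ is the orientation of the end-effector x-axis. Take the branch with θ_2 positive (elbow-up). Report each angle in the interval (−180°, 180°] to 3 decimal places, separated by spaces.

-59.997 150.003 -120.006

wrist centre = target − a_3·(cos φ, sin φ) = (1.4998, 0.4020)
cos θ_2 = (2.4111−3²−3²)/(2·3·3) = -0.8661; θ_2 = 150.0030° (elbow-up)
β = atan2(0.4020,1.4998) = 15.0044°; ψ = atan2(1.4999,0.4018) = 75.0015°
θ_1 = β − ψ = -59.9971°
θ_3 = φ − θ_1 − θ_2 = -120.0059° (wrapped to (-180°,180°])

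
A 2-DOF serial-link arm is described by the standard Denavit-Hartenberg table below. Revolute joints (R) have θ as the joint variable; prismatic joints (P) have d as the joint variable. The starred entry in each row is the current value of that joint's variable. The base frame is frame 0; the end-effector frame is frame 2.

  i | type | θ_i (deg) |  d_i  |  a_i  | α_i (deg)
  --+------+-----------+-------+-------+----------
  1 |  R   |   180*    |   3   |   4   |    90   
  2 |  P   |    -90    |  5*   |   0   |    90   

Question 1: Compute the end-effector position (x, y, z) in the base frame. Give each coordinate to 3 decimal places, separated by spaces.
after link 1: o_1 = (-4.0000, 0.0000, 3.0000)
after link 2: o_2 = (-4.0000, 5.0000, 3.0000)

-4.000 5.000 3.000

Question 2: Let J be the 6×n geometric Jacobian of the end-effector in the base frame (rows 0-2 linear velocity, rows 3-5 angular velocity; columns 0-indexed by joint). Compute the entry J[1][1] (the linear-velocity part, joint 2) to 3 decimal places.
1.000

prismatic axis z_1 = (0.0000,1.0000,0.0000)
J_v[:, 1] = z_1; J_ω[:, 1] = (0,0,0)
entry J[1][1] = 1.0000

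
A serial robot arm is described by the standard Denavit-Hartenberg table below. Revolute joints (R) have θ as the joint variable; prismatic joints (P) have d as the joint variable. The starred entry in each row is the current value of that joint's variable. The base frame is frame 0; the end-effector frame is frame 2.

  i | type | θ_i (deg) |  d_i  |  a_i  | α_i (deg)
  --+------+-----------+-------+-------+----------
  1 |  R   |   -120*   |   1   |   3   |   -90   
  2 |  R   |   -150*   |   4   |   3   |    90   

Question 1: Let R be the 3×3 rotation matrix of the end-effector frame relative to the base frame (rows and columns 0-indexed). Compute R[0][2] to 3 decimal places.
0.250

End-effector z-axis (col 2 of R) = (0.2500,0.4330,-0.8660)
R[0][2] = 0.2500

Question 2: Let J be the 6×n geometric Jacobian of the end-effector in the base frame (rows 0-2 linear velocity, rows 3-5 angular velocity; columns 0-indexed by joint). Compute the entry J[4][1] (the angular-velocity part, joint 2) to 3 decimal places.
-0.500

axis z_1 = (0.8660,-0.5000,0.0000); lever o_n−o_1 = (4.7631,0.2500,1.5000)
cross product → J_v[:, 1] = (-0.7500,-1.2990,2.5981)
J_ω[:, 1] = z_1
entry J[4][1] = -0.5000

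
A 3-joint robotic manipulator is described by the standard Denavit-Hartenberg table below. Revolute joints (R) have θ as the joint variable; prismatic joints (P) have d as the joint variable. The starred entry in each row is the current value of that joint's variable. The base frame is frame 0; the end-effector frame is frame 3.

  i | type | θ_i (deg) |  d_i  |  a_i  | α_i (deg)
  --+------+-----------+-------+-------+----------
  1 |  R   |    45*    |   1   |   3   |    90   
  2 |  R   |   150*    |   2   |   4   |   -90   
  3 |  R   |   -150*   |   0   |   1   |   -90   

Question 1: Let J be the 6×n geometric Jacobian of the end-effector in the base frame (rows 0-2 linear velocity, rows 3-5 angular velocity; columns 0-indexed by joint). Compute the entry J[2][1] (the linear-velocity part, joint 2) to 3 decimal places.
-2.714

axis z_1 = (0.7071,-0.7071,0.0000); lever o_n−o_1 = (-0.1514,-3.6869,1.5670)
cross product → J_v[:, 1] = (-1.1080,-1.1080,-2.7141)
J_ω[:, 1] = z_1
entry J[2][1] = -2.7141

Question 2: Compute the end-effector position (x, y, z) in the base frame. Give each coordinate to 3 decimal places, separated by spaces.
after link 1: o_1 = (2.1213, 2.1213, 1.0000)
after link 2: o_2 = (1.0860, -1.7424, 3.0000)
after link 3: o_3 = (1.9699, -1.5656, 2.5670)

1.970 -1.566 2.567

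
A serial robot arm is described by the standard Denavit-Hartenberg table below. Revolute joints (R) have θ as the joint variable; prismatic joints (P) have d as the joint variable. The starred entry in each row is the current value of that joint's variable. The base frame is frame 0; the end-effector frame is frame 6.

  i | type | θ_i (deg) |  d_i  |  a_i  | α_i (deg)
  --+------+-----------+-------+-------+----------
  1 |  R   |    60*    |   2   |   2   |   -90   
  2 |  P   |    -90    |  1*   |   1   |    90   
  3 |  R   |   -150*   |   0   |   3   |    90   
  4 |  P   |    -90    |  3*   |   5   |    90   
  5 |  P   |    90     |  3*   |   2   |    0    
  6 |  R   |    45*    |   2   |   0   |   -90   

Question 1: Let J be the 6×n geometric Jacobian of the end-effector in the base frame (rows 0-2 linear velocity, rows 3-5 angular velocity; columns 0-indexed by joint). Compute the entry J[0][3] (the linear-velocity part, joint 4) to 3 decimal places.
-0.750

prismatic axis z_3 = (-0.7500,0.4330,-0.5000)
J_v[:, 3] = z_3; J_ω[:, 3] = (0,0,0)
entry J[0][3] = -0.7500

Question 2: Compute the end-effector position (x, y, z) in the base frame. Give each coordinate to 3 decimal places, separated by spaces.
-1.982 9.227 2.232

after link 1: o_1 = (1.0000, 1.7321, 2.0000)
after link 2: o_2 = (0.1340, 2.2321, 3.0000)
after link 3: o_3 = (1.4330, 1.4821, 0.4019)
after link 4: o_4 = (1.6830, 7.1112, -1.0981)
after link 5: o_5 = (-1.1160, 8.7272, 0.5000)
after link 6: o_6 = (-1.9821, 9.2272, 2.2321)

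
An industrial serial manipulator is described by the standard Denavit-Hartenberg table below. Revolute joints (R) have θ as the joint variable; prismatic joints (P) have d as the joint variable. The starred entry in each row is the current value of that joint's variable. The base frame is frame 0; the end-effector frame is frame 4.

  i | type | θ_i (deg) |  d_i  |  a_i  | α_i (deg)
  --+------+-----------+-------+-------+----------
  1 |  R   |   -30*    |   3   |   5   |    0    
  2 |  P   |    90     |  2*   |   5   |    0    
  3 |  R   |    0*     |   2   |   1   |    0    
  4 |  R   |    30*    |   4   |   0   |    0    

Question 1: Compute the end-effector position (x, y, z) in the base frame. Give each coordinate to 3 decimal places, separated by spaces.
7.330 2.696 11.000

after link 1: o_1 = (4.3301, -2.5000, 3.0000)
after link 2: o_2 = (6.8301, 1.8301, 5.0000)
after link 3: o_3 = (7.3301, 2.6962, 7.0000)
after link 4: o_4 = (7.3301, 2.6962, 11.0000)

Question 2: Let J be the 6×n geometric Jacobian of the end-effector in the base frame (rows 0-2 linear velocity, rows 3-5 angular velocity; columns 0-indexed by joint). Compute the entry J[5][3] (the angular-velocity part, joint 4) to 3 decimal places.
1.000

axis z_3 = (0.0000,0.0000,1.0000); lever o_n−o_3 = (0.0000,0.0000,4.0000)
cross product → J_v[:, 3] = (0.0000,0.0000,0.0000)
J_ω[:, 3] = z_3
entry J[5][3] = 1.0000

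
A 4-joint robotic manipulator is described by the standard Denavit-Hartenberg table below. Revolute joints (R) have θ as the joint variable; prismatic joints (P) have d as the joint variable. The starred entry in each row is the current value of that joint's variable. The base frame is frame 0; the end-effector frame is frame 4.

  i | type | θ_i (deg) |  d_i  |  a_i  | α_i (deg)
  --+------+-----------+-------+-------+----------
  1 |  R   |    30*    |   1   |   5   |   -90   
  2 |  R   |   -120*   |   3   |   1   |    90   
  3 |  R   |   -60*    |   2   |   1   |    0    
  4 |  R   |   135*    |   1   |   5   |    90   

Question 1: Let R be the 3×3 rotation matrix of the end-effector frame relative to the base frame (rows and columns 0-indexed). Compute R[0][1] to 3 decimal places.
-0.750

End-effector y-axis (col 1 of R) = (-0.7500,-0.4330,-0.5000)
R[0][1] = -0.7500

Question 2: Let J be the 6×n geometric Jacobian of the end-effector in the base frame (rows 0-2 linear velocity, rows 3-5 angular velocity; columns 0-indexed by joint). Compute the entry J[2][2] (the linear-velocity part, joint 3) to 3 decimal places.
axis z_2 = (-0.7500,-0.4330,-0.5000); lever o_n−o_2 = (-5.0087,1.6850,0.0537)
cross product → J_v[:, 2] = (0.8192,2.5446,-3.4326)
J_ω[:, 2] = z_2
entry J[2][2] = -3.4326

-3.433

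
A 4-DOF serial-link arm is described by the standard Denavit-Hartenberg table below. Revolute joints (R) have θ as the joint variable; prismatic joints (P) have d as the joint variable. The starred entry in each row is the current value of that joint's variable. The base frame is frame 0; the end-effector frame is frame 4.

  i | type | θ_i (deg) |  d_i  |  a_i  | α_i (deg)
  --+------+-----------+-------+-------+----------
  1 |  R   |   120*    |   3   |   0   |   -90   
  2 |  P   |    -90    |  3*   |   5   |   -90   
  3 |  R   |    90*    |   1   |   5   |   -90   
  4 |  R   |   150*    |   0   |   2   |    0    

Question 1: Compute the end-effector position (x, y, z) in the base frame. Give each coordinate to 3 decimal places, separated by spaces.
after link 1: o_1 = (0.0000, 0.0000, 3.0000)
after link 2: o_2 = (-2.5981, -1.5000, 8.0000)
after link 3: o_3 = (1.2321, 1.8660, 8.0000)
after link 4: o_4 = (0.2321, 0.1340, 8.0000)

0.232 0.134 8.000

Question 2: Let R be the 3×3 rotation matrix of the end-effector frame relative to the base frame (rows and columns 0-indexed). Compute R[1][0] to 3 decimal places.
End-effector x-axis (col 0 of R) = (-0.5000,-0.8660,-0.0000)
R[1][0] = -0.8660

-0.866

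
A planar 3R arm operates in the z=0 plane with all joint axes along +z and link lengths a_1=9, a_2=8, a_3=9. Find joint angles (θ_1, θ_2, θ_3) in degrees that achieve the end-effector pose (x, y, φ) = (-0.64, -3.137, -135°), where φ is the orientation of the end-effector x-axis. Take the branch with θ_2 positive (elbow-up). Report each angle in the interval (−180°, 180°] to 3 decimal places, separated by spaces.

wrist centre = target − a_3·(cos φ, sin φ) = (5.7240, 3.2270)
cos θ_2 = (43.1770−9²−8²)/(2·9·8) = -0.7071; θ_2 = 134.9998° (elbow-up)
β = atan2(3.2270,5.7240) = 29.4127°; ψ = atan2(5.6569,3.3432) = 59.4173°
θ_1 = β − ψ = -30.0045°
θ_3 = φ − θ_1 − θ_2 = 120.0048° (wrapped to (-180°,180°])

-30.005 135.000 120.005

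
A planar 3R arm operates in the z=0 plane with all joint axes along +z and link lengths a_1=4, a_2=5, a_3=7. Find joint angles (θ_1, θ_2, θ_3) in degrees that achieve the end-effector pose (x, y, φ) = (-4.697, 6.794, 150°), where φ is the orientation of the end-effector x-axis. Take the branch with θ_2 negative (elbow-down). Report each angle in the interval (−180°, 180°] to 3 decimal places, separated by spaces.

wrist centre = target − a_3·(cos φ, sin φ) = (1.3652, 3.2940)
cos θ_2 = (12.7141−4²−5²)/(2·4·5) = -0.7071; θ_2 = -135.0032° (elbow-down)
β = atan2(3.2940,1.3652) = 67.4887°; ψ = atan2(-3.5353,0.4643) = -82.5186°
θ_1 = β − ψ = 150.0073°
θ_3 = φ − θ_1 − θ_2 = 134.9959° (wrapped to (-180°,180°])

150.007 -135.003 134.996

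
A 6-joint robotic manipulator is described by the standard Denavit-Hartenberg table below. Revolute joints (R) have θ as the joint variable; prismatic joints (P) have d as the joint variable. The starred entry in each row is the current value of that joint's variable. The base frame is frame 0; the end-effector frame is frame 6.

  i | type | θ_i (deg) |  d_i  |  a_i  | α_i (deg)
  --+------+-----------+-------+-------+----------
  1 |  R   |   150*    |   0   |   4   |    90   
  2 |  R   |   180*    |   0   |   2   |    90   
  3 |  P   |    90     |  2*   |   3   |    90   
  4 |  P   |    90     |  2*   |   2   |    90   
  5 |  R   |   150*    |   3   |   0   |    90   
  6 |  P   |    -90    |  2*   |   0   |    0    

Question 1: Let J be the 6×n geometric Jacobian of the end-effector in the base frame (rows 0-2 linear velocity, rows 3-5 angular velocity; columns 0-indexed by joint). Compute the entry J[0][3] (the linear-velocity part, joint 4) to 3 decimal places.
0.866

prismatic axis z_3 = (0.8660,-0.5000,0.0000)
J_v[:, 3] = z_3; J_ω[:, 3] = (0,0,0)
entry J[0][3] = 0.8660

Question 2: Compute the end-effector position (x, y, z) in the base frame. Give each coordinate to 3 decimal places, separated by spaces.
4.500 4.330 5.000

after link 1: o_1 = (-3.4641, 2.0000, 0.0000)
after link 2: o_2 = (-1.7321, 1.0000, 0.0000)
after link 3: o_3 = (-0.2321, 3.5981, 2.0000)
after link 4: o_4 = (1.5000, 2.5981, 4.0000)
after link 5: o_5 = (3.0000, 5.1962, 4.0000)
after link 6: o_6 = (4.5000, 4.3301, 5.0000)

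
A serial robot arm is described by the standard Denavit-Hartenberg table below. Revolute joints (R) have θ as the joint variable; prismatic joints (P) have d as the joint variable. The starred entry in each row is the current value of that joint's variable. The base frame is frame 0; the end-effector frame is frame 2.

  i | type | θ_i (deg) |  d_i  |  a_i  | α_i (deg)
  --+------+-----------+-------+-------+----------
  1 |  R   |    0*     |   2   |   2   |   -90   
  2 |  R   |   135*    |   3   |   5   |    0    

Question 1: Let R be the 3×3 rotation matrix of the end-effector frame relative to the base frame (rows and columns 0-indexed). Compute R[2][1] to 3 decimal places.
0.707

End-effector y-axis (col 1 of R) = (-0.7071,-0.0000,0.7071)
R[2][1] = 0.7071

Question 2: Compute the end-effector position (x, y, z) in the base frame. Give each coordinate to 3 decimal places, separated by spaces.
-1.536 3.000 -1.536

after link 1: o_1 = (2.0000, 0.0000, 2.0000)
after link 2: o_2 = (-1.5355, 3.0000, -1.5355)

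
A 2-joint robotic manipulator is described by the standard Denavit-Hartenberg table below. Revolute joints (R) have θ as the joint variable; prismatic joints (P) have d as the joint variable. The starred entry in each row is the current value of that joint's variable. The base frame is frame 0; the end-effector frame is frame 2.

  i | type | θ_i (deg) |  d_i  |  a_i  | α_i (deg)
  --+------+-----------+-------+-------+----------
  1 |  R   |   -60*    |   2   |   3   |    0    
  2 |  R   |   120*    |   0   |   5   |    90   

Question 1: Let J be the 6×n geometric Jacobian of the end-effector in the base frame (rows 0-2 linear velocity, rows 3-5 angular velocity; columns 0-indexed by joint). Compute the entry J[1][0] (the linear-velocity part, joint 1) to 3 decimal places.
4.000

axis z_0 = ẑ; lever o_n−o_0 = (4.0000,1.7321,2.0000)
cross product → J_v[:, 0] = (-1.7321,4.0000,0.0000)
J_ω[:, 0] = z_0
entry J[1][0] = 4.0000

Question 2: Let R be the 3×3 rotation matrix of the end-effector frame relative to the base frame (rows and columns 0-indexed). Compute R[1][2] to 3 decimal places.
End-effector z-axis (col 2 of R) = (0.8660,-0.5000,0.0000)
R[1][2] = -0.5000

-0.500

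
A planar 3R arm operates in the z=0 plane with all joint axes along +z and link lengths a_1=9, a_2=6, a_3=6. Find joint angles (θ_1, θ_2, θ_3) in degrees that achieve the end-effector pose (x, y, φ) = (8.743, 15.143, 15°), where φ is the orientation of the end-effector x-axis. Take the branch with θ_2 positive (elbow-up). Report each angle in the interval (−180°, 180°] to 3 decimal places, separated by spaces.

60.002 44.992 -89.994

wrist centre = target − a_3·(cos φ, sin φ) = (2.9474, 13.5901)
cos θ_2 = (193.3779−9²−6²)/(2·9·6) = 0.7072; θ_2 = 44.9922° (elbow-up)
β = atan2(13.5901,2.9474) = 77.7631°; ψ = atan2(4.2421,13.2432) = 17.7613°
θ_1 = β − ψ = 60.0018°
θ_3 = φ − θ_1 − θ_2 = -89.9940° (wrapped to (-180°,180°])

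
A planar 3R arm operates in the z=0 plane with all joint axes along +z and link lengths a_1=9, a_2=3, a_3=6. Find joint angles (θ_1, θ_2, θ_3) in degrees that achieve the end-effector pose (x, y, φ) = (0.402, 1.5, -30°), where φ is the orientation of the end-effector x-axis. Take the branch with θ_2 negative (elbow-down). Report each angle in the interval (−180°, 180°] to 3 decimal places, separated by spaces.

wrist centre = target − a_3·(cos φ, sin φ) = (-4.7942, 4.5000)
cos θ_2 = (43.2339−9²−3²)/(2·9·3) = -0.8660; θ_2 = -150.0016° (elbow-down)
β = atan2(4.5000,-4.7942) = 136.8128°; ψ = atan2(-1.4999,6.4019) = -13.1863°
θ_1 = β − ψ = 149.9990°
θ_3 = φ − θ_1 − θ_2 = -29.9975° (wrapped to (-180°,180°])

149.999 -150.002 -29.997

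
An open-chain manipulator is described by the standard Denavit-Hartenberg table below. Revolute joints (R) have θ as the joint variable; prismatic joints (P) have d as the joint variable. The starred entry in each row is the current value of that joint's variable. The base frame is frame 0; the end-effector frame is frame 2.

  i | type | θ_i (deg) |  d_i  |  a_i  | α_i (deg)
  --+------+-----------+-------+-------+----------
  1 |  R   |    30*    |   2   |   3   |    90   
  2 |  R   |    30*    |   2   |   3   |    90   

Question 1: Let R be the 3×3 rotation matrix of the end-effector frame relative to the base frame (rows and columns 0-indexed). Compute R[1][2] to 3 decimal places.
0.250

End-effector z-axis (col 2 of R) = (0.4330,0.2500,-0.8660)
R[1][2] = 0.2500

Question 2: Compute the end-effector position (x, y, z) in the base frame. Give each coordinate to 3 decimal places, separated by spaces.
5.848 1.067 3.500

after link 1: o_1 = (2.5981, 1.5000, 2.0000)
after link 2: o_2 = (5.8481, 1.0670, 3.5000)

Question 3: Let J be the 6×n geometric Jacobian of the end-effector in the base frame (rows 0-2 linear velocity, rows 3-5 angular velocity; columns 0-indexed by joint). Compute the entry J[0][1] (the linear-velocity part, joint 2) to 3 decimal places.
axis z_1 = (0.5000,-0.8660,0.0000); lever o_n−o_1 = (3.2500,-0.4330,1.5000)
cross product → J_v[:, 1] = (-1.2990,-0.7500,2.5981)
J_ω[:, 1] = z_1
entry J[0][1] = -1.2990

-1.299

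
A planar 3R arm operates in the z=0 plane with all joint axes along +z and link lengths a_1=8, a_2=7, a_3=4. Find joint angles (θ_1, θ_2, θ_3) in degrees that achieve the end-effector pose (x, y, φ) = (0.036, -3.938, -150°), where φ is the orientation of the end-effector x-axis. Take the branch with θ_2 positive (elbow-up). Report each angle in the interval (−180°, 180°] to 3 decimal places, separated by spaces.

-90.001 149.999 150.003

wrist centre = target − a_3·(cos φ, sin φ) = (3.5001, -1.9380)
cos θ_2 = (16.0066−8²−7²)/(2·8·7) = -0.8660; θ_2 = 149.9986° (elbow-up)
β = atan2(-1.9380,3.5001) = -28.9732°; ψ = atan2(3.5002,1.9379) = 61.0283°
θ_1 = β − ψ = -90.0015°
θ_3 = φ − θ_1 − θ_2 = 150.0029° (wrapped to (-180°,180°])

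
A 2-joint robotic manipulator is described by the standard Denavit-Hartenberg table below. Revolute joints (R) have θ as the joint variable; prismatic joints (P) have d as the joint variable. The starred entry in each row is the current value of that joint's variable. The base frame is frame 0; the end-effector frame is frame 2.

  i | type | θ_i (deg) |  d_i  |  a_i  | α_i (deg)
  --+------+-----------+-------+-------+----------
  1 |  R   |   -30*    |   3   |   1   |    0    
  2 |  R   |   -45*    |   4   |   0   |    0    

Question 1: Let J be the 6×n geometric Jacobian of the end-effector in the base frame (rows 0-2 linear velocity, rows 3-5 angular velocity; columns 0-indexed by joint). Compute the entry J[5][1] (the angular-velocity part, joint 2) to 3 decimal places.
1.000

axis z_1 = (0.0000,0.0000,1.0000); lever o_n−o_1 = (0.0000,0.0000,4.0000)
cross product → J_v[:, 1] = (0.0000,0.0000,0.0000)
J_ω[:, 1] = z_1
entry J[5][1] = 1.0000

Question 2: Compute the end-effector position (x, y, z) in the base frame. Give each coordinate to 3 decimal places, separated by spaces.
after link 1: o_1 = (0.8660, -0.5000, 3.0000)
after link 2: o_2 = (0.8660, -0.5000, 7.0000)

0.866 -0.500 7.000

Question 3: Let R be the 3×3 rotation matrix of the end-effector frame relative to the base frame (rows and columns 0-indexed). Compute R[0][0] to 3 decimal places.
End-effector x-axis (col 0 of R) = (0.2588,-0.9659,0.0000)
R[0][0] = 0.2588

0.259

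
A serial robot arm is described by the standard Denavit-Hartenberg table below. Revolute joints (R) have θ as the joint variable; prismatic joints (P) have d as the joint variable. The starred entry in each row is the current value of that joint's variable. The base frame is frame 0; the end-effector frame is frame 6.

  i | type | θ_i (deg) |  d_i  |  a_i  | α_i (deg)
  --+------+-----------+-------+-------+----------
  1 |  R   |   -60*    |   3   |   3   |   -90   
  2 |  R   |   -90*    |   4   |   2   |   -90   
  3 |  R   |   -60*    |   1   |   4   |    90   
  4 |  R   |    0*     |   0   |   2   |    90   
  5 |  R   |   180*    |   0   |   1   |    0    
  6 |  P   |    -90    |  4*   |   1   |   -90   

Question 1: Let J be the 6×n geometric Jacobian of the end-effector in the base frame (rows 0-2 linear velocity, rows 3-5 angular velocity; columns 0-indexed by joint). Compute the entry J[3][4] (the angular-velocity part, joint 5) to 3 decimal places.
-0.500

axis z_4 = (-0.5000,0.8660,-0.0000); lever o_n−o_4 = (-2.3170,3.2811,-1.3660)
cross product → J_v[:, 4] = (-1.1830,-0.6830,0.3660)
J_ω[:, 4] = z_4
entry J[3][4] = -0.5000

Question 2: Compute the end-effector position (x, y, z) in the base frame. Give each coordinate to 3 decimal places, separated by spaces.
after link 1: o_1 = (1.5000, -2.5981, 3.0000)
after link 2: o_2 = (4.9641, -0.5981, 5.0000)
after link 3: o_3 = (8.4641, 0.2679, 7.0000)
after link 4: o_4 = (9.9641, 1.1340, 8.0000)
after link 5: o_5 = (9.2141, 0.7010, 7.5000)
after link 6: o_6 = (7.6471, 4.4151, 6.6340)

7.647 4.415 6.634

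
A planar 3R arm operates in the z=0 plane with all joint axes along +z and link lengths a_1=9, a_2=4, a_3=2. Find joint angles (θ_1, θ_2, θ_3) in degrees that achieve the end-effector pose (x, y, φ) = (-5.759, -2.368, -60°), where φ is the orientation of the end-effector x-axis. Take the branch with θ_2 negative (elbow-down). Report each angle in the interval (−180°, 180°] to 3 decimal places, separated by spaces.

-150.003 -135.000 -134.997

wrist centre = target − a_3·(cos φ, sin φ) = (-6.7590, -0.6359)
cos θ_2 = (46.0885−9²−4²)/(2·9·4) = -0.7071; θ_2 = -134.9998° (elbow-down)
β = atan2(-0.6359,-6.7590) = -174.6249°; ψ = atan2(-2.8284,6.1716) = -24.6220°
θ_1 = β − ψ = -150.0029°
θ_3 = φ − θ_1 − θ_2 = -134.9973° (wrapped to (-180°,180°])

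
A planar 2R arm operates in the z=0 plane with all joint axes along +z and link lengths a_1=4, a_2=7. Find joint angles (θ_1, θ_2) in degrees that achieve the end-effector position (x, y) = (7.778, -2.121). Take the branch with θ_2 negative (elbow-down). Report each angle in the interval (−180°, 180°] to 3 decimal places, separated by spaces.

45.005 -90.004

cos θ_2 = (64.9959−4²−7²)/(2·4·7) = -0.0001; θ_2 = -90.0042° (elbow-down)
β = atan2(-2.1210,7.7780) = -15.2532°; ψ = atan2(-7.0000,3.9995) = -60.2583°
θ_1 = β − ψ = 45.0050°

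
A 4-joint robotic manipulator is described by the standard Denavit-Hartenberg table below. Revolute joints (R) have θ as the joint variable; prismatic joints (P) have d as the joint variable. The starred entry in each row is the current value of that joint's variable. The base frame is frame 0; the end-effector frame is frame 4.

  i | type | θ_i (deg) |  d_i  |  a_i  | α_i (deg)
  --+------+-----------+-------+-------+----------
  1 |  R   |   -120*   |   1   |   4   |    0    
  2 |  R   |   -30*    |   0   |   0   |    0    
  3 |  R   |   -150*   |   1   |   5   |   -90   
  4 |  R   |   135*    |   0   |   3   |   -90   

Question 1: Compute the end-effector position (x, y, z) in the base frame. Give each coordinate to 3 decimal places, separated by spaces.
after link 1: o_1 = (-2.0000, -3.4641, 1.0000)
after link 2: o_2 = (-2.0000, -3.4641, 1.0000)
after link 3: o_3 = (0.5000, 0.8660, 2.0000)
after link 4: o_4 = (-0.5607, -0.9711, -0.1213)

-0.561 -0.971 -0.121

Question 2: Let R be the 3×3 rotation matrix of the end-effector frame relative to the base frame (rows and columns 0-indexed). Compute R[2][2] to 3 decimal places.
0.707

End-effector z-axis (col 2 of R) = (-0.3536,-0.6124,0.7071)
R[2][2] = 0.7071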